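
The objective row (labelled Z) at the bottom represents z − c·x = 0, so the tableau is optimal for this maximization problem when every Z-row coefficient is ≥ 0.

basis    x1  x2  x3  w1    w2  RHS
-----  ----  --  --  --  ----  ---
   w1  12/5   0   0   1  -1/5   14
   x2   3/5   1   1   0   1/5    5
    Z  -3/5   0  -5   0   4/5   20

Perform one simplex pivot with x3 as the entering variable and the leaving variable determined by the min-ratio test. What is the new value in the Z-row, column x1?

12/5

Ratio test on column x3 — row 1: entry 0 ≤ 0; row 2: 5/1 = 5. Minimum is 5 at row 2 (x2 leaves); pivot element 1.
Divide row 2 by 1; eliminate column x3 from the other rows.
Z-row update in column x1: -3/5 − (-5)·(3/5) = 12/5.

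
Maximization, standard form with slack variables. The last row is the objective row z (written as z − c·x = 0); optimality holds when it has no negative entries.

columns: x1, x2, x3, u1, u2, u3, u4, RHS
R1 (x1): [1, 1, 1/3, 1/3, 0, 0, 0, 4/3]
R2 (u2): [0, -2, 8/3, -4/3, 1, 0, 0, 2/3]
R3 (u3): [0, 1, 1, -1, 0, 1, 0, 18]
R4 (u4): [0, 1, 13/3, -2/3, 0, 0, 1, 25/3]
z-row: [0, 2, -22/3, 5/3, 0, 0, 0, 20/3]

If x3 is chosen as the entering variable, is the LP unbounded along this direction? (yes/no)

no

Column x3 has positive entries in row(s) 1, 2, 3, 4, so the ratio test bounds it — not unbounded.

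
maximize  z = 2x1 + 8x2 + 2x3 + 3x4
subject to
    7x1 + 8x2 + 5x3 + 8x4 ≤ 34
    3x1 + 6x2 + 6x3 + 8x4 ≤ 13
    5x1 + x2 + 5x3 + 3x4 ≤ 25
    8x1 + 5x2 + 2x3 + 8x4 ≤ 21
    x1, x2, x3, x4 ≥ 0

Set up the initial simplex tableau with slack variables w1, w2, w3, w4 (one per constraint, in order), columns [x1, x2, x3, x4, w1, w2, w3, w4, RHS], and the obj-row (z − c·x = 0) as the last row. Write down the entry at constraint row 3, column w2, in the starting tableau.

0

Slack w2 belongs to constraint 2; its column is the unit vector e_2, so the entry in row 3 is 0.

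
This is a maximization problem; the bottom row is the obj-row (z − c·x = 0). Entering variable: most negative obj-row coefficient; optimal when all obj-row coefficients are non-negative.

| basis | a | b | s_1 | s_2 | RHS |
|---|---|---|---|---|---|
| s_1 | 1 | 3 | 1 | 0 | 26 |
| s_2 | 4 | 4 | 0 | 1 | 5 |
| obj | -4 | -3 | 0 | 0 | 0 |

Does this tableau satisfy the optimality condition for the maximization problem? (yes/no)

The obj-row has a negative entry -4 in column a, so it is not optimal.

no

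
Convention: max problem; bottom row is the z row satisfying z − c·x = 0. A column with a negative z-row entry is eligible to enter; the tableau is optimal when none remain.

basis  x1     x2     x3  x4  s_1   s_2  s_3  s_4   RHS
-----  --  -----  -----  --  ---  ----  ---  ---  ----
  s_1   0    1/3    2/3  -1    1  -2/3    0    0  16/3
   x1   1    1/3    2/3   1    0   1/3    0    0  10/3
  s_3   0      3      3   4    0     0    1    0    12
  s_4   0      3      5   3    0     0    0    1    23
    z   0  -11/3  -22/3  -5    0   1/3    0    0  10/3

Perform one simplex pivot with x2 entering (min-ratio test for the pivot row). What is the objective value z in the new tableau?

18

Ratio test on column x2 — row 1: (16/3)/(1/3) = 16; row 2: (10/3)/(1/3) = 10; row 3: 12/3 = 4; row 4: 23/3 = 23/3. Minimum is 4 at row 3 (s_3 leaves); pivot element 3.
Pivot on row 3; the z-row RHS becomes 10/3 − (-11/3)·4 = 18.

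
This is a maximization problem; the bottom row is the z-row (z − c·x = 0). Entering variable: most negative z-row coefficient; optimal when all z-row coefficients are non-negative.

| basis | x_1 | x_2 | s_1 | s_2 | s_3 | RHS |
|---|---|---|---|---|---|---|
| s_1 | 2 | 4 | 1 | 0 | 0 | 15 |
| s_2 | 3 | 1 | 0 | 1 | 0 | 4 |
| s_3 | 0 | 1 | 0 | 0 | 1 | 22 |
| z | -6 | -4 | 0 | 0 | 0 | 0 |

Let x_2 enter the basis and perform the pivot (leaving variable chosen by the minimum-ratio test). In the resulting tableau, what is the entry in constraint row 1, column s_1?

1/4

Ratio test on column x_2 — row 1: 15/4 = 15/4; row 2: 4/1 = 4; row 3: 22/1 = 22. Minimum is 15/4 at row 1 (s_1 leaves); pivot element 4.
Divide row 1 by 4; eliminate column x_2 from the other rows.
In the new row 1, the s_1 entry is the old entry divided by the pivot: 1/4 = 1/4.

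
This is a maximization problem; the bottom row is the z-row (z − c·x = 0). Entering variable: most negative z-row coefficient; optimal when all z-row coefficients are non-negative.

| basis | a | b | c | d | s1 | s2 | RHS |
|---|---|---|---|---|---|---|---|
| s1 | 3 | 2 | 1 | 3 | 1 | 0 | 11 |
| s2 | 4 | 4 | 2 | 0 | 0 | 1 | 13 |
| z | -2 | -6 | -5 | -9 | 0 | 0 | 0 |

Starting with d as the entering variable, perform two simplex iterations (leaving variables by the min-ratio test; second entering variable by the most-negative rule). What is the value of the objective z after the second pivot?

Ratio test on column d — row 1: 11/3 = 11/3; row 2: entry 0 ≤ 0. Minimum is 11/3 at row 1 (s1 leaves); pivot element 3.
Pivot on row 1; the z-row RHS becomes 0 − (-9)·(11/3) = 33.
Next entering variable (most negative z-row entry -2): c.
Ratio test on column c — row 1: (11/3)/(1/3) = 11; row 2: 13/2 = 13/2. Minimum is 13/2 at row 2 (s2 leaves); pivot element 2.
After the second pivot the z-row RHS is 33 − (-2)·(13/2) = 46.

46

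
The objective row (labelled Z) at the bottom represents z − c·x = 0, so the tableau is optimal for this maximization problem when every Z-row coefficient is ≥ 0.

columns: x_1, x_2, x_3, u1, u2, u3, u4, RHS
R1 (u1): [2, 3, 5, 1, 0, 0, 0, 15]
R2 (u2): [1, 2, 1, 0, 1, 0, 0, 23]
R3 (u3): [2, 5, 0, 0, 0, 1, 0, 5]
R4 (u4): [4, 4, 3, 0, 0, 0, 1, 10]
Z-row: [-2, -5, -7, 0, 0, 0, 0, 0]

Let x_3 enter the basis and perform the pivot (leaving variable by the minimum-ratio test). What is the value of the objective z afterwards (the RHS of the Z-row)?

21

Ratio test on column x_3 — row 1: 15/5 = 3; row 2: 23/1 = 23; row 3: entry 0 ≤ 0; row 4: 10/3 = 10/3. Minimum is 3 at row 1 (u1 leaves); pivot element 5.
Pivot on row 1; the Z-row RHS becomes 0 − (-7)·3 = 21.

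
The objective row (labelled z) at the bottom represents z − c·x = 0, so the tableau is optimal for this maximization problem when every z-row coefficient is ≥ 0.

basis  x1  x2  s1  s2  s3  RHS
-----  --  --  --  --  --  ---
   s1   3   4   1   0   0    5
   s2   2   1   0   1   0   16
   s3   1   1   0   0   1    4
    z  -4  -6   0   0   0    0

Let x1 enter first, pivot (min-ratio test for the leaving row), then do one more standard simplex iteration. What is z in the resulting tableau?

Ratio test on column x1 — row 1: 5/3 = 5/3; row 2: 16/2 = 8; row 3: 4/1 = 4. Minimum is 5/3 at row 1 (s1 leaves); pivot element 3.
Pivot on row 1; the z-row RHS becomes 0 − (-4)·(5/3) = 20/3.
Next entering variable (most negative z-row entry -2/3): x2.
Ratio test on column x2 — row 1: (5/3)/(4/3) = 5/4; row 2: entry -5/3 ≤ 0; row 3: entry -1/3 ≤ 0. Minimum is 5/4 at row 1 (x1 leaves); pivot element 4/3.
After the second pivot the z-row RHS is 20/3 − (-2/3)·(5/4) = 15/2.

15/2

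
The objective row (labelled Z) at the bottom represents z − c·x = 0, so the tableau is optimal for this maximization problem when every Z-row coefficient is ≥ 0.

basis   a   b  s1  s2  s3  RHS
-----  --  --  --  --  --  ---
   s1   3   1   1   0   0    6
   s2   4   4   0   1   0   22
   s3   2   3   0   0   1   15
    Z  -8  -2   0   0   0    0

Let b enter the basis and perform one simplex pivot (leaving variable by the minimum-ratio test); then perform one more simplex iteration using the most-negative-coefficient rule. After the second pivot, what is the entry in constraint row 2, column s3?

Ratio test on column b — row 1: 6/1 = 6; row 2: 22/4 = 11/2; row 3: 15/3 = 5. Minimum is 5 at row 3 (s3 leaves); pivot element 3.
Divide row 3 by 3; eliminate column b from the other rows.
Second iteration: most negative Z-row entry is -20/3 in column a, so a enters.
Ratio test on column a — row 1: 1/(7/3) = 3/7; row 2: 2/(4/3) = 3/2; row 3: 5/(2/3) = 15/2. Minimum is 3/7 at row 1 (s1 leaves); pivot element 7/3.
Divide row 1 by 7/3; eliminate column a from the other rows.
After both pivots, the entry at constraint row 2, column s3 is -8/7.

-8/7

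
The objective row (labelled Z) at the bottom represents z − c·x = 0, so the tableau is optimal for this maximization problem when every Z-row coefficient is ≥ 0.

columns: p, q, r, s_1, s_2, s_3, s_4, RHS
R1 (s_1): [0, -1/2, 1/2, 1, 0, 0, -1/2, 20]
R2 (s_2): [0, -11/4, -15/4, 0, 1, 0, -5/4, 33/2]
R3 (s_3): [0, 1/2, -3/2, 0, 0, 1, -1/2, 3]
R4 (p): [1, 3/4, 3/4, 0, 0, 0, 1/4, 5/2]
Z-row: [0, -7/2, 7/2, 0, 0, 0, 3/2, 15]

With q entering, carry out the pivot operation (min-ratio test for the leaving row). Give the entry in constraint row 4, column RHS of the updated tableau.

Ratio test on column q — row 1: entry -1/2 ≤ 0; row 2: entry -11/4 ≤ 0; row 3: 3/(1/2) = 6; row 4: (5/2)/(3/4) = 10/3. Minimum is 10/3 at row 4 (p leaves); pivot element 3/4.
Divide row 4 by 3/4; eliminate column q from the other rows.
In the new row 4, the RHS entry is the old entry divided by the pivot: (5/2)/(3/4) = 10/3.

10/3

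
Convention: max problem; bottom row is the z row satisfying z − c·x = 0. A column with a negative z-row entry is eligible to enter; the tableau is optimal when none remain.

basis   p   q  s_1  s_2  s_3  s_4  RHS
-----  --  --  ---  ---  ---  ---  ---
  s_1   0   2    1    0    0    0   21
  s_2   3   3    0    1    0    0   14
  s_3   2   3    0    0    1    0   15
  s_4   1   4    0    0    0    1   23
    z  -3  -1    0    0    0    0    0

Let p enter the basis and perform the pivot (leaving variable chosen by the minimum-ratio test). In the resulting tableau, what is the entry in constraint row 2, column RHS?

Ratio test on column p — row 1: entry 0 ≤ 0; row 2: 14/3 = 14/3; row 3: 15/2 = 15/2; row 4: 23/1 = 23. Minimum is 14/3 at row 2 (s_2 leaves); pivot element 3.
Divide row 2 by 3; eliminate column p from the other rows.
In the new row 2, the RHS entry is the old entry divided by the pivot: 14/3 = 14/3.

14/3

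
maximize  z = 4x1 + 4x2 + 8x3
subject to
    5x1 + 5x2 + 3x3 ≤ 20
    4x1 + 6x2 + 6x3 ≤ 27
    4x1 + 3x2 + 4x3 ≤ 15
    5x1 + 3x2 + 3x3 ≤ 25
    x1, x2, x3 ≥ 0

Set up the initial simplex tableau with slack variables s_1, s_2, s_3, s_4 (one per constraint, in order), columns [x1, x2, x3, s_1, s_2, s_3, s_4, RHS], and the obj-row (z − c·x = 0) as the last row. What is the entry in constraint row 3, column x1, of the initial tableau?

4

Constraint 3 has coefficient 4 on x1.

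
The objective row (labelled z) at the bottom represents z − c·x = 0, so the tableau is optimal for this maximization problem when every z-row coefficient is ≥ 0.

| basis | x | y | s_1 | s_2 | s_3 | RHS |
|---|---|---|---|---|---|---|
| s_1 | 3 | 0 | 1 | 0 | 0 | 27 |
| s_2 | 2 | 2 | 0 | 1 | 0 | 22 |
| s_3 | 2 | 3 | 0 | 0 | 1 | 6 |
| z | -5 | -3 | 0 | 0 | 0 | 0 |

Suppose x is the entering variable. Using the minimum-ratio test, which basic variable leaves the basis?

Column x entries and ratios — s_1: 27/3 = 9; s_2: 22/2 = 11; s_3: 6/2 = 3.
Smallest ratio is 3 in the row of s_3, so s_3 leaves.

s_3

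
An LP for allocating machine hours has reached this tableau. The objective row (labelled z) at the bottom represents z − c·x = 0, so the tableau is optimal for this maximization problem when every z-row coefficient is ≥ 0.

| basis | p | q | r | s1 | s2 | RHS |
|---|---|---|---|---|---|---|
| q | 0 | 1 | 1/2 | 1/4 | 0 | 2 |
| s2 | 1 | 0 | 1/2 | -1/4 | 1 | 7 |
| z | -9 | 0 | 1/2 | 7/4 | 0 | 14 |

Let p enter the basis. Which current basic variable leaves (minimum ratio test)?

Column p entries and ratios — q: 0 ≤ 0, skip; s2: 7/1 = 7.
Smallest ratio is 7 in the row of s2, so s2 leaves.

s2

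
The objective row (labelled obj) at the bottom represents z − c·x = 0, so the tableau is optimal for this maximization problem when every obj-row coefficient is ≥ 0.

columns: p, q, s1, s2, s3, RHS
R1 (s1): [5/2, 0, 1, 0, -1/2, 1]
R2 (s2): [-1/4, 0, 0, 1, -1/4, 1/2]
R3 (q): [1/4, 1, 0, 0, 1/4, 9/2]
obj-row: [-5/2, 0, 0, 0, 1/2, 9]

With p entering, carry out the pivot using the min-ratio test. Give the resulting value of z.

Ratio test on column p — row 1: 1/(5/2) = 2/5; row 2: entry -1/4 ≤ 0; row 3: (9/2)/(1/4) = 18. Minimum is 2/5 at row 1 (s1 leaves); pivot element 5/2.
Pivot on row 1; the obj-row RHS becomes 9 − (-5/2)·(2/5) = 10.

10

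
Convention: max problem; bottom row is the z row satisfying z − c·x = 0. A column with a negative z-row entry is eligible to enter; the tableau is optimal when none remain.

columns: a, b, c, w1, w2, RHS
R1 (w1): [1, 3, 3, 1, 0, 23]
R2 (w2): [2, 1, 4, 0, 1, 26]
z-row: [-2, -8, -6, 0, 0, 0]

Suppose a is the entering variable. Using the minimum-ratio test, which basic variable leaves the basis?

Column a entries and ratios — w1: 23/1 = 23; w2: 26/2 = 13.
Smallest ratio is 13 in the row of w2, so w2 leaves.

w2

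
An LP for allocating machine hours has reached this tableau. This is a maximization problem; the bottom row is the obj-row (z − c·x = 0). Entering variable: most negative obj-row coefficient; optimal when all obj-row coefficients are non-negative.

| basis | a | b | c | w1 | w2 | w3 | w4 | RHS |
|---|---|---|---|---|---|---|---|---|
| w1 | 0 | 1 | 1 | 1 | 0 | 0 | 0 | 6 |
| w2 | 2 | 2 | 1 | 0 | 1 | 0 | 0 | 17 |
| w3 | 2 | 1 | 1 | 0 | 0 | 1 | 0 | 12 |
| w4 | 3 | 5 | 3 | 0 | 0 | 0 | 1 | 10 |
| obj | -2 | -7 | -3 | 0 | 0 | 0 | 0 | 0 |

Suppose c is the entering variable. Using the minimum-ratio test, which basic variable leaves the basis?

w4

Column c entries and ratios — w1: 6/1 = 6; w2: 17/1 = 17; w3: 12/1 = 12; w4: 10/3 = 10/3.
Smallest ratio is 10/3 in the row of w4, so w4 leaves.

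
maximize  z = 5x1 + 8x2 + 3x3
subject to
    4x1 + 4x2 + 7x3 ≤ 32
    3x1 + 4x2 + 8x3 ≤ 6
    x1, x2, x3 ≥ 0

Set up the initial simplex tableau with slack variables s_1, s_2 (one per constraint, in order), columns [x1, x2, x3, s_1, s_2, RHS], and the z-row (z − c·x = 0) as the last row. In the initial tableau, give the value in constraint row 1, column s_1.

Slack s_1 belongs to constraint 1; its column is the unit vector e_1, so the entry in row 1 is 1.

1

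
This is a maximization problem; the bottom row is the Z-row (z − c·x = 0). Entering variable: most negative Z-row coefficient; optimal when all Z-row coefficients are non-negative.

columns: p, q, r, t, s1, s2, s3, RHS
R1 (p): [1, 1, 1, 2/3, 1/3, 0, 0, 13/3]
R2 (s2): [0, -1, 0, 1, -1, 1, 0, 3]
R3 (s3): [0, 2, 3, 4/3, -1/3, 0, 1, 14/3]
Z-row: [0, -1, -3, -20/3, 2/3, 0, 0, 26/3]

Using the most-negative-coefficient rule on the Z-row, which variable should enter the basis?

t

Negative Z-row entries: q: -1, r: -3, t: -20/3.
The most negative is -20/3 in column t, so t enters.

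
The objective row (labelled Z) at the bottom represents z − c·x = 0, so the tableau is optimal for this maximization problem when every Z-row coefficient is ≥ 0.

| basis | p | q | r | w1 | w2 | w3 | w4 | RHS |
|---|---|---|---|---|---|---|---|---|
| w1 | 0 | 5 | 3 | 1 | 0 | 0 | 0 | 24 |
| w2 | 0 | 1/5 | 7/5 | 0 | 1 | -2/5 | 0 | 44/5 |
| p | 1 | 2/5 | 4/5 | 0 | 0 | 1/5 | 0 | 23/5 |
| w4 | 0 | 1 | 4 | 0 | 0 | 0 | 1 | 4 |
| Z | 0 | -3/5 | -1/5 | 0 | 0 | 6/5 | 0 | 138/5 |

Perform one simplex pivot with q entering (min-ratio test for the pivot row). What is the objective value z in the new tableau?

Ratio test on column q — row 1: 24/5 = 24/5; row 2: (44/5)/(1/5) = 44; row 3: (23/5)/(2/5) = 23/2; row 4: 4/1 = 4. Minimum is 4 at row 4 (w4 leaves); pivot element 1.
Pivot on row 4; the Z-row RHS becomes 138/5 − (-3/5)·4 = 30.

30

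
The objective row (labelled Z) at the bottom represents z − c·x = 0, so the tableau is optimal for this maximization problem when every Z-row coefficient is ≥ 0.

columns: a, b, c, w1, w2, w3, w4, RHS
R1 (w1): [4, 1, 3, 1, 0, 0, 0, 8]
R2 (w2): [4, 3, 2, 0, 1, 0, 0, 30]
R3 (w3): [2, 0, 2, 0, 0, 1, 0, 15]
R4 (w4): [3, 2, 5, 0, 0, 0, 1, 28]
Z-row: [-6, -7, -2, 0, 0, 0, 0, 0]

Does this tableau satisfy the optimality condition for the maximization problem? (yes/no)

The Z-row has a negative entry -7 in column b, so it is not optimal.

no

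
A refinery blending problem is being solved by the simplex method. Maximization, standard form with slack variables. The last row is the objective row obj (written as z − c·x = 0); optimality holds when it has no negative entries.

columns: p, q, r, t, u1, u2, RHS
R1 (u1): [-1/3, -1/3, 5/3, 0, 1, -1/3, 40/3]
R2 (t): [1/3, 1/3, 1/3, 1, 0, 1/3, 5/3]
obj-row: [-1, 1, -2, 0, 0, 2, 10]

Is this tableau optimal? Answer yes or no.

The obj-row has a negative entry -2 in column r, so it is not optimal.

no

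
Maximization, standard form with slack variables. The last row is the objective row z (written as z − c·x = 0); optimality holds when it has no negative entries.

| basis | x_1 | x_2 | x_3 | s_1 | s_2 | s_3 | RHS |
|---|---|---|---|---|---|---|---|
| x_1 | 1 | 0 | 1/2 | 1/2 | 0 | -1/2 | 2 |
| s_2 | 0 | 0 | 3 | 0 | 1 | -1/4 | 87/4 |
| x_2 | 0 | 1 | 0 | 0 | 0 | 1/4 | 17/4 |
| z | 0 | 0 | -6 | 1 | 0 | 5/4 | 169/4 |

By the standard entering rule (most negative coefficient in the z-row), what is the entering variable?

x_3

Negative z-row entries: x_3: -6.
The most negative is -6 in column x_3, so x_3 enters.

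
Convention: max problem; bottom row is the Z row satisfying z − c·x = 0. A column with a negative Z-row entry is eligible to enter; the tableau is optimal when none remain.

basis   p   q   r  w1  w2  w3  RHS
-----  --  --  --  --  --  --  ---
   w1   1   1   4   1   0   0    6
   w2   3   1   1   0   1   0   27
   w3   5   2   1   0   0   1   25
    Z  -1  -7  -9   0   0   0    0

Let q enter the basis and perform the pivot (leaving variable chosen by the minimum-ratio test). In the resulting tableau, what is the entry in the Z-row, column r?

Ratio test on column q — row 1: 6/1 = 6; row 2: 27/1 = 27; row 3: 25/2 = 25/2. Minimum is 6 at row 1 (w1 leaves); pivot element 1.
Divide row 1 by 1; eliminate column q from the other rows.
Z-row update in column r: -9 − (-7)·4 = 19.

19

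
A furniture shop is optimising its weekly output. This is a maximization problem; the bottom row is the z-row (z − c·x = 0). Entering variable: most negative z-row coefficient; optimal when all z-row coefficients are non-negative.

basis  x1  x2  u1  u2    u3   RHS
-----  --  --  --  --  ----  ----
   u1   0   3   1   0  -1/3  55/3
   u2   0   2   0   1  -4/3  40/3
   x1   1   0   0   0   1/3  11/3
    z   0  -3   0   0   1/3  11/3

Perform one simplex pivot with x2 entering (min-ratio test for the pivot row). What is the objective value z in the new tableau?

22

Ratio test on column x2 — row 1: (55/3)/3 = 55/9; row 2: (40/3)/2 = 20/3; row 3: entry 0 ≤ 0. Minimum is 55/9 at row 1 (u1 leaves); pivot element 3.
Pivot on row 1; the z-row RHS becomes 11/3 − (-3)·(55/9) = 22.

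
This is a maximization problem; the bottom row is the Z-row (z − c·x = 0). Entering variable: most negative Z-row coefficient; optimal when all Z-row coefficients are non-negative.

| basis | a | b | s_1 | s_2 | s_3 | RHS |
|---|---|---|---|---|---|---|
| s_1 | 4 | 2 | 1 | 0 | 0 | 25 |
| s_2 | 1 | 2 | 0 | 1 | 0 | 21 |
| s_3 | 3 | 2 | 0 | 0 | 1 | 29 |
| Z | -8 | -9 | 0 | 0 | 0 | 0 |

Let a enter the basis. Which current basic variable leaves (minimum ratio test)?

s_1

Column a entries and ratios — s_1: 25/4 = 25/4; s_2: 21/1 = 21; s_3: 29/3 = 29/3.
Smallest ratio is 25/4 in the row of s_1, so s_1 leaves.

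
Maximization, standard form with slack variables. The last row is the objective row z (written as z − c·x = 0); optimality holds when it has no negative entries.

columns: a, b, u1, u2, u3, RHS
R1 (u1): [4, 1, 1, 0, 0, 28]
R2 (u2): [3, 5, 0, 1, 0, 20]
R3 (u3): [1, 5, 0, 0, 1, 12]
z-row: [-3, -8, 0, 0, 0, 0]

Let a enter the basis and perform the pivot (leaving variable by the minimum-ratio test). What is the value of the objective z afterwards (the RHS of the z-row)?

Ratio test on column a — row 1: 28/4 = 7; row 2: 20/3 = 20/3; row 3: 12/1 = 12. Minimum is 20/3 at row 2 (u2 leaves); pivot element 3.
Pivot on row 2; the z-row RHS becomes 0 − (-3)·(20/3) = 20.

20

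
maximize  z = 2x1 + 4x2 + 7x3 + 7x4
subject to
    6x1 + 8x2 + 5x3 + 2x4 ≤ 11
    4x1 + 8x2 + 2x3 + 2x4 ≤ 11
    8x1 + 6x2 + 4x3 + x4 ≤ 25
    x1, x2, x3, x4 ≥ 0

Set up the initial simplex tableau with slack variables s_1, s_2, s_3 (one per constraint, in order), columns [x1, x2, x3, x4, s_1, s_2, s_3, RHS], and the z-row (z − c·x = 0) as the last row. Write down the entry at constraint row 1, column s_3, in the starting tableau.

Slack s_3 belongs to constraint 3; its column is the unit vector e_3, so the entry in row 1 is 0.

0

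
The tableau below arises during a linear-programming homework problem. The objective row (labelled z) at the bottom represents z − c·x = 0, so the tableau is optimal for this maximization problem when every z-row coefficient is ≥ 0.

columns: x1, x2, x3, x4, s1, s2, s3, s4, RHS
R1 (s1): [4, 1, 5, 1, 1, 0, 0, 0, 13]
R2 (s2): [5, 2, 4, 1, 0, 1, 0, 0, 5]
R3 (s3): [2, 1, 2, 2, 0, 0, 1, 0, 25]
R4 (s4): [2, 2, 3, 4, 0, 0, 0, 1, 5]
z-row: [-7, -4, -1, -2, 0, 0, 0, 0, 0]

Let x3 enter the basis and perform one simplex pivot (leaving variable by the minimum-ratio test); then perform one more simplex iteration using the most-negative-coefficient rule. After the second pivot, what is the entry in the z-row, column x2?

Ratio test on column x3 — row 1: 13/5 = 13/5; row 2: 5/4 = 5/4; row 3: 25/2 = 25/2; row 4: 5/3 = 5/3. Minimum is 5/4 at row 2 (s2 leaves); pivot element 4.
Divide row 2 by 4; eliminate column x3 from the other rows.
Second iteration: most negative z-row entry is -23/4 in column x1, so x1 enters.
Ratio test on column x1 — row 1: entry -9/4 ≤ 0; row 2: (5/4)/(5/4) = 1; row 3: entry -1/2 ≤ 0; row 4: entry -7/4 ≤ 0. Minimum is 1 at row 2 (x3 leaves); pivot element 5/4.
Divide row 2 by 5/4; eliminate column x1 from the other rows.
After both pivots, the entry at the z-row, column x2 is -6/5.

-6/5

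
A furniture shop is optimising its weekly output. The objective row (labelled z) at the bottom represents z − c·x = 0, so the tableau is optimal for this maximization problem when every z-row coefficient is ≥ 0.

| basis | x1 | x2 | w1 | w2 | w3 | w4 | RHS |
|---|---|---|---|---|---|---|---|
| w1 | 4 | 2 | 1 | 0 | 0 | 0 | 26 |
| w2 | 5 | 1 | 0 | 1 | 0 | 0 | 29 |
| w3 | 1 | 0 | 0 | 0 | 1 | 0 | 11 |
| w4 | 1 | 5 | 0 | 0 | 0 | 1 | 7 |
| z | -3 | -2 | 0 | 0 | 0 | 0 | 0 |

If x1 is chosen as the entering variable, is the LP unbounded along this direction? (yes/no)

no

Column x1 has positive entries in row(s) 1, 2, 3, 4, so the ratio test bounds it — not unbounded.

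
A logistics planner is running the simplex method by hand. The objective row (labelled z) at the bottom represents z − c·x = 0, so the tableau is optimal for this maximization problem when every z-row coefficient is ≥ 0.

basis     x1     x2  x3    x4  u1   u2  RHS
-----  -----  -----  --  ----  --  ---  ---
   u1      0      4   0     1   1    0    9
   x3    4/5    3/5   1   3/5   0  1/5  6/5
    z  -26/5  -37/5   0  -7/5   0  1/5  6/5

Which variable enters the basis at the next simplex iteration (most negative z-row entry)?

x2

Negative z-row entries: x1: -26/5, x2: -37/5, x4: -7/5.
The most negative is -37/5 in column x2, so x2 enters.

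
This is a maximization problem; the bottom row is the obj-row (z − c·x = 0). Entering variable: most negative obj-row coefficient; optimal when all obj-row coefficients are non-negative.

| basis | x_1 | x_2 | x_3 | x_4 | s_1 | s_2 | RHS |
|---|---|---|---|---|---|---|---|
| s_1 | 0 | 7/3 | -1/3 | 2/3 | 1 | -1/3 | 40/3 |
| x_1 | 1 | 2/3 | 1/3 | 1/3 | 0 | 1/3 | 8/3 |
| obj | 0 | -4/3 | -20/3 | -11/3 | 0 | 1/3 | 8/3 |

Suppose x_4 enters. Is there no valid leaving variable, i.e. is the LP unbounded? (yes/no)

Column x_4 has positive entries in row(s) 1, 2, so the ratio test bounds it — not unbounded.

no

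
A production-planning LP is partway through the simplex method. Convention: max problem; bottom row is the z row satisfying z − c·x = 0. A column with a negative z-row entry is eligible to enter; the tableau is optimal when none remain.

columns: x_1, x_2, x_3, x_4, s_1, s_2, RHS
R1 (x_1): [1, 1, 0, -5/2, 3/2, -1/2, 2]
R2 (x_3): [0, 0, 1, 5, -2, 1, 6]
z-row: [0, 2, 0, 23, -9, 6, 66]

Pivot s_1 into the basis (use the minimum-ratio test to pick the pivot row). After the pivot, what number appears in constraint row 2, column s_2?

Ratio test on column s_1 — row 1: 2/(3/2) = 4/3; row 2: entry -2 ≤ 0. Minimum is 4/3 at row 1 (x_1 leaves); pivot element 3/2.
Divide row 1 by 3/2; eliminate column s_1 from the other rows.
Row 2 update in column s_2: 1 − (-2)·(-1/3) = 1/3.

1/3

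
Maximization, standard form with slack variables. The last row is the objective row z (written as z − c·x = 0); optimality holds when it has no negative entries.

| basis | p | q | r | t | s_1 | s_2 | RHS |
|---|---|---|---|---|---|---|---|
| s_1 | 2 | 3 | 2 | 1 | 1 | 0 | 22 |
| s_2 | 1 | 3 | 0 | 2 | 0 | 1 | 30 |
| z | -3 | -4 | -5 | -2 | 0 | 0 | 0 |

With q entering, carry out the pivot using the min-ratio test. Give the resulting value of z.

88/3

Ratio test on column q — row 1: 22/3 = 22/3; row 2: 30/3 = 10. Minimum is 22/3 at row 1 (s_1 leaves); pivot element 3.
Pivot on row 1; the z-row RHS becomes 0 − (-4)·(22/3) = 88/3.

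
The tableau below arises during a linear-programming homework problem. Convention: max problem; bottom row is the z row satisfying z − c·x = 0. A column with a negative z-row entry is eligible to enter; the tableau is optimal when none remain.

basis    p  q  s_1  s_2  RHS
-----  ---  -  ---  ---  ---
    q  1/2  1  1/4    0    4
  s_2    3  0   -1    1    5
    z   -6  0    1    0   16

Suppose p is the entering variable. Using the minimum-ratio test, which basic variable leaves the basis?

Column p entries and ratios — q: 4/(1/2) = 8; s_2: 5/3 = 5/3.
Smallest ratio is 5/3 in the row of s_2, so s_2 leaves.

s_2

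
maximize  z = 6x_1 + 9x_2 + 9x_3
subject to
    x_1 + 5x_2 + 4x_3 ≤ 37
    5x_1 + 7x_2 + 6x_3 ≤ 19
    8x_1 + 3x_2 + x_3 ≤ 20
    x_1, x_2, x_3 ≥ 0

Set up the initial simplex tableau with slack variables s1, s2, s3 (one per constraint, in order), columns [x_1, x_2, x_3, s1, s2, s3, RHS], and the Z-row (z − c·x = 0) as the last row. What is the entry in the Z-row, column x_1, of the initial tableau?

The Z-row carries the negated objective coefficients: the x_1 entry is -6.

-6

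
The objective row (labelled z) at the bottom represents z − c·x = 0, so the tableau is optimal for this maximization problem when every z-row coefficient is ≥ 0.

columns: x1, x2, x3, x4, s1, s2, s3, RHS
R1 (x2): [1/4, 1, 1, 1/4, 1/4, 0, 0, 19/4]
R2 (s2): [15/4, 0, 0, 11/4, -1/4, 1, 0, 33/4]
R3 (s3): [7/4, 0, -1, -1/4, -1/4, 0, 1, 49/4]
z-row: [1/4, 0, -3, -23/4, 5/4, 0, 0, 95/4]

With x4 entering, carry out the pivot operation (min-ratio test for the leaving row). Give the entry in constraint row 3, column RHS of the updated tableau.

Ratio test on column x4 — row 1: (19/4)/(1/4) = 19; row 2: (33/4)/(11/4) = 3; row 3: entry -1/4 ≤ 0. Minimum is 3 at row 2 (s2 leaves); pivot element 11/4.
Divide row 2 by 11/4; eliminate column x4 from the other rows.
Row 3 update in column RHS: 49/4 − (-1/4)·3 = 13.

13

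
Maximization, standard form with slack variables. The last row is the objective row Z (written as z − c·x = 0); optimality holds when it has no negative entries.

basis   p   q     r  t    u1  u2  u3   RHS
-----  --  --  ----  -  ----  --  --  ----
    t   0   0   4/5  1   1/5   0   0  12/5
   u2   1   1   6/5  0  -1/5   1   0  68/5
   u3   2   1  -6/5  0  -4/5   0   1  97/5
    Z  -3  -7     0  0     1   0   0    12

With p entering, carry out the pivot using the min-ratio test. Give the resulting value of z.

Ratio test on column p — row 1: entry 0 ≤ 0; row 2: (68/5)/1 = 68/5; row 3: (97/5)/2 = 97/10. Minimum is 97/10 at row 3 (u3 leaves); pivot element 2.
Pivot on row 3; the Z-row RHS becomes 12 − (-3)·(97/10) = 411/10.

411/10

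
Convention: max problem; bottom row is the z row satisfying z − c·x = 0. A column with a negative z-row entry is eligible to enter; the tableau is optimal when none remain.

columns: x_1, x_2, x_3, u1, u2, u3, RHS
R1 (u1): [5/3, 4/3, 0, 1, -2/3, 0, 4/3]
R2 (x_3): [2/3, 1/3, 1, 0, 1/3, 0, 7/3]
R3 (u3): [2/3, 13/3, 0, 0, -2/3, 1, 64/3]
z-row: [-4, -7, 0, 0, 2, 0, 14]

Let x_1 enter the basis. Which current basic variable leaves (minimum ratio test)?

u1

Column x_1 entries and ratios — u1: (4/3)/(5/3) = 4/5; x_3: (7/3)/(2/3) = 7/2; u3: (64/3)/(2/3) = 32.
Smallest ratio is 4/5 in the row of u1, so u1 leaves.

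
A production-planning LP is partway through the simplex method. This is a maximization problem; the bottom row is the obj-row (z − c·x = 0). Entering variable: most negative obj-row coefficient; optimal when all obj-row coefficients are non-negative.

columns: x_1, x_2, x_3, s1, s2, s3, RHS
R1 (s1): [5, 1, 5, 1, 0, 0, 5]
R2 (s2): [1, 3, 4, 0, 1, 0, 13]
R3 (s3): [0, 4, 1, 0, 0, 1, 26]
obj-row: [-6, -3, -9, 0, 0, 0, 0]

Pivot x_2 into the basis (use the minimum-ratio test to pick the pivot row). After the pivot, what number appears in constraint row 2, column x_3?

Ratio test on column x_2 — row 1: 5/1 = 5; row 2: 13/3 = 13/3; row 3: 26/4 = 13/2. Minimum is 13/3 at row 2 (s2 leaves); pivot element 3.
Divide row 2 by 3; eliminate column x_2 from the other rows.
In the new row 2, the x_3 entry is the old entry divided by the pivot: 4/3 = 4/3.

4/3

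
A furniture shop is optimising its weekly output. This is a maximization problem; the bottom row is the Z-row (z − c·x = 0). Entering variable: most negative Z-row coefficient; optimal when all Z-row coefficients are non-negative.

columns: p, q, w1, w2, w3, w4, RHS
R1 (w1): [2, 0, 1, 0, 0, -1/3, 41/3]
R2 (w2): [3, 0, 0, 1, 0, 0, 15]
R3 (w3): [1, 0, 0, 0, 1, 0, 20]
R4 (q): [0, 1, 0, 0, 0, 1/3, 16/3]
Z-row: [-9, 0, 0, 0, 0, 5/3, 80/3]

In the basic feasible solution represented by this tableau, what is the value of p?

0

p is not in the basis, so in the current basic feasible solution p = 0.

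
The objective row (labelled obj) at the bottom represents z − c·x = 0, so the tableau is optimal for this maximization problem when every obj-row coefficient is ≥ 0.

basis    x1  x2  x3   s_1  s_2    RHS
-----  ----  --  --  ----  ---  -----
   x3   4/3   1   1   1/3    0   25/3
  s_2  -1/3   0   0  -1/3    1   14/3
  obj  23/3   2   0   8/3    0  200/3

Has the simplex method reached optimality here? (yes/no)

yes

Every obj-row coefficient is ≥ 0, so the tableau is optimal.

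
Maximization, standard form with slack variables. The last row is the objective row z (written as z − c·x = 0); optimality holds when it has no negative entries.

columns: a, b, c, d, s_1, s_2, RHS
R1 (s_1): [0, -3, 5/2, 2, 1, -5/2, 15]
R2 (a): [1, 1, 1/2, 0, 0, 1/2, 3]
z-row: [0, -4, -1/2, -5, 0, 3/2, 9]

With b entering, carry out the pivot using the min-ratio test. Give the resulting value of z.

Ratio test on column b — row 1: entry -3 ≤ 0; row 2: 3/1 = 3. Minimum is 3 at row 2 (a leaves); pivot element 1.
Pivot on row 2; the z-row RHS becomes 9 − (-4)·3 = 21.

21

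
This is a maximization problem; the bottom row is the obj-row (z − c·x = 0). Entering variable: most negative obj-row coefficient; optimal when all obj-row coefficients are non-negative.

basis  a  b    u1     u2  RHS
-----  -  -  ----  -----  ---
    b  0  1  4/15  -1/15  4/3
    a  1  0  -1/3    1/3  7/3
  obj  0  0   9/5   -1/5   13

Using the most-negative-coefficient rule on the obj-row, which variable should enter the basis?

Negative obj-row entries: u2: -1/5.
The most negative is -1/5 in column u2, so u2 enters.

u2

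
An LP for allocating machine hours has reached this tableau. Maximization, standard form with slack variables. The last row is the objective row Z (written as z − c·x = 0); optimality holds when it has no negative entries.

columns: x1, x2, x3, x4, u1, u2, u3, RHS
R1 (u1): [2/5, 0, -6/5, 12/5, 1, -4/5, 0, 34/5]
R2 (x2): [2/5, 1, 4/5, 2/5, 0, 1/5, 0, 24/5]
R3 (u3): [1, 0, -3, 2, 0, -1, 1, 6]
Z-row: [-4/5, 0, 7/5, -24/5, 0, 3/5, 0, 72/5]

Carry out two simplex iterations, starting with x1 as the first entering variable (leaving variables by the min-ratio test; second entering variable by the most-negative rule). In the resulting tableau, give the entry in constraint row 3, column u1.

-5/4

Ratio test on column x1 — row 1: (34/5)/(2/5) = 17; row 2: (24/5)/(2/5) = 12; row 3: 6/1 = 6. Minimum is 6 at row 3 (u3 leaves); pivot element 1.
Divide row 3 by 1; eliminate column x1 from the other rows.
Second iteration: most negative Z-row entry is -16/5 in column x4, so x4 enters.
Ratio test on column x4 — row 1: (22/5)/(8/5) = 11/4; row 2: entry -2/5 ≤ 0; row 3: 6/2 = 3. Minimum is 11/4 at row 1 (u1 leaves); pivot element 8/5.
Divide row 1 by 8/5; eliminate column x4 from the other rows.
After both pivots, the entry at constraint row 3, column u1 is -5/4.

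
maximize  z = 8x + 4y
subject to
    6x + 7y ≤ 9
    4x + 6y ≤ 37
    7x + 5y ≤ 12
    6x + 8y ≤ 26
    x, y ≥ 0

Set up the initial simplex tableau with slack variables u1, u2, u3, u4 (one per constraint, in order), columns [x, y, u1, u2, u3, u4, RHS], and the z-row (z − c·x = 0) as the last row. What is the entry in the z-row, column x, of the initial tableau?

-8

The z-row carries the negated objective coefficients: the x entry is -8.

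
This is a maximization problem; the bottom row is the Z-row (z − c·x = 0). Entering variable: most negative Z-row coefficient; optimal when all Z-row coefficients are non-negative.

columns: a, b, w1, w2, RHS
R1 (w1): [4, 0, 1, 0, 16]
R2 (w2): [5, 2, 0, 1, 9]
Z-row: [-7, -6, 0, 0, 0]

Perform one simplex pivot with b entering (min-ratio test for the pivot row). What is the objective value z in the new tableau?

Ratio test on column b — row 1: entry 0 ≤ 0; row 2: 9/2 = 9/2. Minimum is 9/2 at row 2 (w2 leaves); pivot element 2.
Pivot on row 2; the Z-row RHS becomes 0 − (-6)·(9/2) = 27.

27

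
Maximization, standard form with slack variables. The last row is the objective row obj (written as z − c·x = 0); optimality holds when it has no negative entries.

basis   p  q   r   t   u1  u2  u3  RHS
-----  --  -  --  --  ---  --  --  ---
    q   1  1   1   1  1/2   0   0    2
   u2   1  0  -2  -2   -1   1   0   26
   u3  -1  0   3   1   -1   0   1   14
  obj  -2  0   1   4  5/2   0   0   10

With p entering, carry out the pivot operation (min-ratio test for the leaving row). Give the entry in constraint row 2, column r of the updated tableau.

-3

Ratio test on column p — row 1: 2/1 = 2; row 2: 26/1 = 26; row 3: entry -1 ≤ 0. Minimum is 2 at row 1 (q leaves); pivot element 1.
Divide row 1 by 1; eliminate column p from the other rows.
Row 2 update in column r: -2 − 1·1 = -3.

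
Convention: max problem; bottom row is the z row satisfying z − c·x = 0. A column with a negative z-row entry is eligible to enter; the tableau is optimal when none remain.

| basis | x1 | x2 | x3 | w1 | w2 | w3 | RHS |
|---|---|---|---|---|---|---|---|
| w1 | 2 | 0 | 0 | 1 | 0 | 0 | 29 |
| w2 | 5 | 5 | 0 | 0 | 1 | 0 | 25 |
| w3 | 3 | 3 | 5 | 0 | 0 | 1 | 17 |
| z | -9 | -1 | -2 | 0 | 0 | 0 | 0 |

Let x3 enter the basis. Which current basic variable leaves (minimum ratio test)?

w3

Column x3 entries and ratios — w1: 0 ≤ 0, skip; w2: 0 ≤ 0, skip; w3: 17/5 = 17/5.
Smallest ratio is 17/5 in the row of w3, so w3 leaves.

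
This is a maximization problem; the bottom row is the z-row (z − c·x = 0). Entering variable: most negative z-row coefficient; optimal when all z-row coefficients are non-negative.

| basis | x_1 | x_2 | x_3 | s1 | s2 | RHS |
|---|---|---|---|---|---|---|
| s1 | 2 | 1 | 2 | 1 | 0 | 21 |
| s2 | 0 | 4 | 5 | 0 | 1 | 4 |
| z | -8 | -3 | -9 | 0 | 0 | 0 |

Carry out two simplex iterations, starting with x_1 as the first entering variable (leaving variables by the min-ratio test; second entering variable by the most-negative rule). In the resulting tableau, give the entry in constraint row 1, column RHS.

Ratio test on column x_1 — row 1: 21/2 = 21/2; row 2: entry 0 ≤ 0. Minimum is 21/2 at row 1 (s1 leaves); pivot element 2.
Divide row 1 by 2; eliminate column x_1 from the other rows.
Second iteration: most negative z-row entry is -1 in column x_3, so x_3 enters.
Ratio test on column x_3 — row 1: (21/2)/1 = 21/2; row 2: 4/5 = 4/5. Minimum is 4/5 at row 2 (s2 leaves); pivot element 5.
Divide row 2 by 5; eliminate column x_3 from the other rows.
After both pivots, the entry at constraint row 1, column RHS is 97/10.

97/10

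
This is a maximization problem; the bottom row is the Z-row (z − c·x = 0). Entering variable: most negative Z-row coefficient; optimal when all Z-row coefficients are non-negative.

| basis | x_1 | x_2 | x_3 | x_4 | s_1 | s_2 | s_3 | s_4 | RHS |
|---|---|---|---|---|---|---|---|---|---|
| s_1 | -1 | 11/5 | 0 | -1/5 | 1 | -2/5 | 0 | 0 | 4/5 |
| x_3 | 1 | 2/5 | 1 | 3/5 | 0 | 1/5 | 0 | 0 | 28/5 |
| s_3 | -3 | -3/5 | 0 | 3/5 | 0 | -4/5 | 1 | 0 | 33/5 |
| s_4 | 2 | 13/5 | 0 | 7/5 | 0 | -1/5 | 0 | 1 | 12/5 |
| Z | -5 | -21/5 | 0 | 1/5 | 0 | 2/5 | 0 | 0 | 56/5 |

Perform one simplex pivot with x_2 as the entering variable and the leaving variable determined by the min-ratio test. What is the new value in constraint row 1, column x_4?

-1/11

Ratio test on column x_2 — row 1: (4/5)/(11/5) = 4/11; row 2: (28/5)/(2/5) = 14; row 3: entry -3/5 ≤ 0; row 4: (12/5)/(13/5) = 12/13. Minimum is 4/11 at row 1 (s_1 leaves); pivot element 11/5.
Divide row 1 by 11/5; eliminate column x_2 from the other rows.
In the new row 1, the x_4 entry is the old entry divided by the pivot: (-1/5)/(11/5) = -1/11.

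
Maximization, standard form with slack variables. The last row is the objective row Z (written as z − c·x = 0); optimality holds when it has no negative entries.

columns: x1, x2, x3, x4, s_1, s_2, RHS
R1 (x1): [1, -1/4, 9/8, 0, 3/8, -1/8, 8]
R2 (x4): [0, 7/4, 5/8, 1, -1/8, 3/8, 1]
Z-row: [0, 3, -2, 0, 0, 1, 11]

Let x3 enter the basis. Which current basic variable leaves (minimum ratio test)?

Column x3 entries and ratios — x1: 8/(9/8) = 64/9; x4: 1/(5/8) = 8/5.
Smallest ratio is 8/5 in the row of x4, so x4 leaves.

x4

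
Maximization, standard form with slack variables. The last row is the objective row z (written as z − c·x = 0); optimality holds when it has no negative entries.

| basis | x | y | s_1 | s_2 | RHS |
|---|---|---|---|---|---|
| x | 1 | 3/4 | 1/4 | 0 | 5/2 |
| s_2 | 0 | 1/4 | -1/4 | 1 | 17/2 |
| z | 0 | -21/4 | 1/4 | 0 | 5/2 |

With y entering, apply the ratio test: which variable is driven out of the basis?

x

Column y entries and ratios — x: (5/2)/(3/4) = 10/3; s_2: (17/2)/(1/4) = 34.
Smallest ratio is 10/3 in the row of x, so x leaves.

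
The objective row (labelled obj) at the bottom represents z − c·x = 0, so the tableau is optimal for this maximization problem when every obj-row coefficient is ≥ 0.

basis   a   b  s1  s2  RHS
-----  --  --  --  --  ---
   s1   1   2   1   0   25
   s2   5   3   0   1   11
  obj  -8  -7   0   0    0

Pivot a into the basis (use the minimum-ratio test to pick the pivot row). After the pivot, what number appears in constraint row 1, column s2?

Ratio test on column a — row 1: 25/1 = 25; row 2: 11/5 = 11/5. Minimum is 11/5 at row 2 (s2 leaves); pivot element 5.
Divide row 2 by 5; eliminate column a from the other rows.
Row 1 update in column s2: 0 − 1·(1/5) = -1/5.

-1/5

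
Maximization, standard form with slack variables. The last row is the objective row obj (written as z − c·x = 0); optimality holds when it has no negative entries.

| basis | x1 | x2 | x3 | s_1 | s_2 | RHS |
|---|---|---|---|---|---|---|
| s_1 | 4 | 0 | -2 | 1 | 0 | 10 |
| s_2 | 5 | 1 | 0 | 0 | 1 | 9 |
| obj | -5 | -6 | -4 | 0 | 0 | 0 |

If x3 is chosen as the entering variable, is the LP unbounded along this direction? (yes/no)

Every constraint-row entry in column x3 is ≤ 0, so increasing x3 is unbounded.

yes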